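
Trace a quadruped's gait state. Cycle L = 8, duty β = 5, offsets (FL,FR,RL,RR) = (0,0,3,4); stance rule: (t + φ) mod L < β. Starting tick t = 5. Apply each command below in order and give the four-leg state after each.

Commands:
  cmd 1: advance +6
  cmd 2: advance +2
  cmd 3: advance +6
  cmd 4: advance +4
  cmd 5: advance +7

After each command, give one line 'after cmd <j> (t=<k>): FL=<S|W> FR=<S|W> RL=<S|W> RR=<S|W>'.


start t=5: FL=W FR=W RL=S RR=S
cmd 1: advance +6 → t=11, phase=(3,3,6,7) → FL=S FR=S RL=W RR=W
cmd 2: advance +2 → t=13, phase=(5,5,0,1) → FL=W FR=W RL=S RR=S
cmd 3: advance +6 → t=19, phase=(3,3,6,7) → FL=S FR=S RL=W RR=W
cmd 4: advance +4 → t=23, phase=(7,7,2,3) → FL=W FR=W RL=S RR=S
cmd 5: advance +7 → t=30, phase=(6,6,1,2) → FL=W FR=W RL=S RR=S

after cmd 1 (t=11): FL=S FR=S RL=W RR=W
after cmd 2 (t=13): FL=W FR=W RL=S RR=S
after cmd 3 (t=19): FL=S FR=S RL=W RR=W
after cmd 4 (t=23): FL=W FR=W RL=S RR=S
after cmd 5 (t=30): FL=W FR=W RL=S RR=S


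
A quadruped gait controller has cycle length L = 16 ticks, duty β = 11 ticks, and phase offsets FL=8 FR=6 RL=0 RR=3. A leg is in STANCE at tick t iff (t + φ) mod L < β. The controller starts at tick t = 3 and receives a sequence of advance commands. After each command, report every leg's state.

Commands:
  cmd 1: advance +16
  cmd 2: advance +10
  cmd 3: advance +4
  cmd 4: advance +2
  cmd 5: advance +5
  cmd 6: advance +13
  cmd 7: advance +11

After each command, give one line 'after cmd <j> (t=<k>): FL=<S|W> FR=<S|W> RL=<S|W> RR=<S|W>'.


after cmd 1 (t=19): FL=W FR=S RL=S RR=S
after cmd 2 (t=29): FL=S FR=S RL=W RR=S
after cmd 3 (t=33): FL=S FR=S RL=S RR=S
after cmd 4 (t=35): FL=W FR=S RL=S RR=S
after cmd 5 (t=40): FL=S FR=W RL=S RR=W
after cmd 6 (t=53): FL=W FR=W RL=S RR=S
after cmd 7 (t=64): FL=S FR=S RL=S RR=S

start t=3: FL=W FR=S RL=S RR=S
cmd 1: advance +16 → t=19, phase=(11,9,3,6) → FL=W FR=S RL=S RR=S
cmd 2: advance +10 → t=29, phase=(5,3,13,0) → FL=S FR=S RL=W RR=S
cmd 3: advance +4 → t=33, phase=(9,7,1,4) → FL=S FR=S RL=S RR=S
cmd 4: advance +2 → t=35, phase=(11,9,3,6) → FL=W FR=S RL=S RR=S
cmd 5: advance +5 → t=40, phase=(0,14,8,11) → FL=S FR=W RL=S RR=W
cmd 6: advance +13 → t=53, phase=(13,11,5,8) → FL=W FR=W RL=S RR=S
cmd 7: advance +11 → t=64, phase=(8,6,0,3) → FL=S FR=S RL=S RR=S


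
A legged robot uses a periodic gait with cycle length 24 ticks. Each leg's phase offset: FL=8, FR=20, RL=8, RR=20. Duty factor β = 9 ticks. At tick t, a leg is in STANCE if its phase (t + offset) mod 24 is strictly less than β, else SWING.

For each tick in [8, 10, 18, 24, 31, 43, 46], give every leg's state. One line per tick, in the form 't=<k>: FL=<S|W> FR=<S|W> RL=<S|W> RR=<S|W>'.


t=8: phase=(16,4,16,4) vs β=9 → FL=W FR=S RL=W RR=S
t=10: phase=(18,6,18,6) vs β=9 → FL=W FR=S RL=W RR=S
t=18: phase=(2,14,2,14) vs β=9 → FL=S FR=W RL=S RR=W
t=24: phase=(8,20,8,20) vs β=9 → FL=S FR=W RL=S RR=W
t=31: phase=(15,3,15,3) vs β=9 → FL=W FR=S RL=W RR=S
t=43: phase=(3,15,3,15) vs β=9 → FL=S FR=W RL=S RR=W
t=46: phase=(6,18,6,18) vs β=9 → FL=S FR=W RL=S RR=W

t=8: FL=W FR=S RL=W RR=S
t=10: FL=W FR=S RL=W RR=S
t=18: FL=S FR=W RL=S RR=W
t=24: FL=S FR=W RL=S RR=W
t=31: FL=W FR=S RL=W RR=S
t=43: FL=S FR=W RL=S RR=W
t=46: FL=S FR=W RL=S RR=W


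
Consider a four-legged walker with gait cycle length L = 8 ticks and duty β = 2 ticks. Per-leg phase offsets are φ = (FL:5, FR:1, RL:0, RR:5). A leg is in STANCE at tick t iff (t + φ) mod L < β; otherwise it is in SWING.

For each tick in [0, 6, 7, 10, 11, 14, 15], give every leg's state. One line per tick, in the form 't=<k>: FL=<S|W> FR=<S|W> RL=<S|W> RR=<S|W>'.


t=0: phase=(5,1,0,5) vs β=2 → FL=W FR=S RL=S RR=W
t=6: phase=(3,7,6,3) vs β=2 → FL=W FR=W RL=W RR=W
t=7: phase=(4,0,7,4) vs β=2 → FL=W FR=S RL=W RR=W
t=10: phase=(7,3,2,7) vs β=2 → FL=W FR=W RL=W RR=W
t=11: phase=(0,4,3,0) vs β=2 → FL=S FR=W RL=W RR=S
t=14: phase=(3,7,6,3) vs β=2 → FL=W FR=W RL=W RR=W
t=15: phase=(4,0,7,4) vs β=2 → FL=W FR=S RL=W RR=W

t=0: FL=W FR=S RL=S RR=W
t=6: FL=W FR=W RL=W RR=W
t=7: FL=W FR=S RL=W RR=W
t=10: FL=W FR=W RL=W RR=W
t=11: FL=S FR=W RL=W RR=S
t=14: FL=W FR=W RL=W RR=W
t=15: FL=W FR=S RL=W RR=W


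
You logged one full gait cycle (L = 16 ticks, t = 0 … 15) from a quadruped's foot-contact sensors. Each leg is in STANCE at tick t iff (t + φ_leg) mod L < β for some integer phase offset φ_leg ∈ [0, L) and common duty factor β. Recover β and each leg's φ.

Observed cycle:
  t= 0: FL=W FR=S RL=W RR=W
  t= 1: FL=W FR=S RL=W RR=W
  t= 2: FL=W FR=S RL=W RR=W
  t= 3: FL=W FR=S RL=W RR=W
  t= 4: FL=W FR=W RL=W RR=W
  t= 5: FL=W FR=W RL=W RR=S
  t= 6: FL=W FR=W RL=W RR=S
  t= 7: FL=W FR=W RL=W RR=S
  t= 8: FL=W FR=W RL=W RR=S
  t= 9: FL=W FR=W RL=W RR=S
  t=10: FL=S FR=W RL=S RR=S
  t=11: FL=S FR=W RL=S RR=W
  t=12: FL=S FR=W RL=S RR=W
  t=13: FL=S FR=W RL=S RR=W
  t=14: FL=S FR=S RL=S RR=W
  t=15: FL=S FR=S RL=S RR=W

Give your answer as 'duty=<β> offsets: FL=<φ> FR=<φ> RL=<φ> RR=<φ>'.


duty=6 offsets: FL=6 FR=2 RL=6 RR=11

duty β = stance ticks per leg = 6
FL: stance ticks = 6; W→S at t=10 → φ=6
FR: stance ticks = 6; W→S at t=14 → φ=2
RL: stance ticks = 6; W→S at t=10 → φ=6
RR: stance ticks = 6; W→S at t=5 → φ=11


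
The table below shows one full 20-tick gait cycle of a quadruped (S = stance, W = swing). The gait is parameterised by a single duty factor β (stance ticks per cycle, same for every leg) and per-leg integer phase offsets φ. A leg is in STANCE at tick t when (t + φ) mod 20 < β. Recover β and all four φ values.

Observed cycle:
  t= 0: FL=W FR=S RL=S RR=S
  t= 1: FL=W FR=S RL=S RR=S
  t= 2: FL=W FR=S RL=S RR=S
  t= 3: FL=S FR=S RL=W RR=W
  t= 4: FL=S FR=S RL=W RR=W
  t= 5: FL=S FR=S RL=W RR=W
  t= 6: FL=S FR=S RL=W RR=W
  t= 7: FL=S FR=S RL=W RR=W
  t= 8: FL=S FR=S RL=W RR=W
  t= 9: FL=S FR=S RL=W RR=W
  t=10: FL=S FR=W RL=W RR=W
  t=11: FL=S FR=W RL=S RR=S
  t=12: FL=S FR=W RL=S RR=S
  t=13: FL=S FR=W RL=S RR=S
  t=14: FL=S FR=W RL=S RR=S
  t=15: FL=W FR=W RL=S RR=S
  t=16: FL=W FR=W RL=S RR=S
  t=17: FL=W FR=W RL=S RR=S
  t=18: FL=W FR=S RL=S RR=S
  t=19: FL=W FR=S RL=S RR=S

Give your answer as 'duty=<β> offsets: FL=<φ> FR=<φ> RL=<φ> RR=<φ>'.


duty=12 offsets: FL=17 FR=2 RL=9 RR=9

duty β = stance ticks per leg = 12
FL: stance ticks = 12; W→S at t=3 → φ=17
FR: stance ticks = 12; W→S at t=18 → φ=2
RL: stance ticks = 12; W→S at t=11 → φ=9
RR: stance ticks = 12; W→S at t=11 → φ=9


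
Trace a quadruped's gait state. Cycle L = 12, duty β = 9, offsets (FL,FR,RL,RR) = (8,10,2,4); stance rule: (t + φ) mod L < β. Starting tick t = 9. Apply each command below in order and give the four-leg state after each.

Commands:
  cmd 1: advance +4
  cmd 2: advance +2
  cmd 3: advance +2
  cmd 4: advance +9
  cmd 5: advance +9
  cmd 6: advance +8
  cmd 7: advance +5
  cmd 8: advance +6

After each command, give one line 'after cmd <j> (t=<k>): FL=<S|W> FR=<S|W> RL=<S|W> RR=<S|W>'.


after cmd 1 (t=13): FL=W FR=W RL=S RR=S
after cmd 2 (t=15): FL=W FR=S RL=S RR=S
after cmd 3 (t=17): FL=S FR=S RL=S RR=W
after cmd 4 (t=26): FL=W FR=S RL=S RR=S
after cmd 5 (t=35): FL=S FR=W RL=S RR=S
after cmd 6 (t=43): FL=S FR=S RL=W RR=W
after cmd 7 (t=48): FL=S FR=W RL=S RR=S
after cmd 8 (t=54): FL=S FR=S RL=S RR=W

start t=9: FL=S FR=S RL=W RR=S
cmd 1: advance +4 → t=13, phase=(9,11,3,5) → FL=W FR=W RL=S RR=S
cmd 2: advance +2 → t=15, phase=(11,1,5,7) → FL=W FR=S RL=S RR=S
cmd 3: advance +2 → t=17, phase=(1,3,7,9) → FL=S FR=S RL=S RR=W
cmd 4: advance +9 → t=26, phase=(10,0,4,6) → FL=W FR=S RL=S RR=S
cmd 5: advance +9 → t=35, phase=(7,9,1,3) → FL=S FR=W RL=S RR=S
cmd 6: advance +8 → t=43, phase=(3,5,9,11) → FL=S FR=S RL=W RR=W
cmd 7: advance +5 → t=48, phase=(8,10,2,4) → FL=S FR=W RL=S RR=S
cmd 8: advance +6 → t=54, phase=(2,4,8,10) → FL=S FR=S RL=S RR=W


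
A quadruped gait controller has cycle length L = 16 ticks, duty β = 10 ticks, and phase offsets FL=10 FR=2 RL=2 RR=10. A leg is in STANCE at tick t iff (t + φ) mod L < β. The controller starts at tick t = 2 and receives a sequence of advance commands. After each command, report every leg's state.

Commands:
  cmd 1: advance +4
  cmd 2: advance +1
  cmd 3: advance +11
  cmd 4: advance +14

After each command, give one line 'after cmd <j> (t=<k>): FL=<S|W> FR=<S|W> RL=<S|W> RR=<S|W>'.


after cmd 1 (t=6): FL=S FR=S RL=S RR=S
after cmd 2 (t=7): FL=S FR=S RL=S RR=S
after cmd 3 (t=18): FL=W FR=S RL=S RR=W
after cmd 4 (t=32): FL=W FR=S RL=S RR=W

start t=2: FL=W FR=S RL=S RR=W
cmd 1: advance +4 → t=6, phase=(0,8,8,0) → FL=S FR=S RL=S RR=S
cmd 2: advance +1 → t=7, phase=(1,9,9,1) → FL=S FR=S RL=S RR=S
cmd 3: advance +11 → t=18, phase=(12,4,4,12) → FL=W FR=S RL=S RR=W
cmd 4: advance +14 → t=32, phase=(10,2,2,10) → FL=W FR=S RL=S RR=W


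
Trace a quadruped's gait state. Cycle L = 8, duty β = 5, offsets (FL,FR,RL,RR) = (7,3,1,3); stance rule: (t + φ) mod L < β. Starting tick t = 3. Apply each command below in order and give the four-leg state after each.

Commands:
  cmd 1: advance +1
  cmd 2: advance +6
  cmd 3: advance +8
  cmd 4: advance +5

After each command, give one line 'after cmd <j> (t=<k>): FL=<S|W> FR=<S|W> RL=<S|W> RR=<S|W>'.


start t=3: FL=S FR=W RL=S RR=W
cmd 1: advance +1 → t=4, phase=(3,7,5,7) → FL=S FR=W RL=W RR=W
cmd 2: advance +6 → t=10, phase=(1,5,3,5) → FL=S FR=W RL=S RR=W
cmd 3: advance +8 → t=18, phase=(1,5,3,5) → FL=S FR=W RL=S RR=W
cmd 4: advance +5 → t=23, phase=(6,2,0,2) → FL=W FR=S RL=S RR=S

after cmd 1 (t=4): FL=S FR=W RL=W RR=W
after cmd 2 (t=10): FL=S FR=W RL=S RR=W
after cmd 3 (t=18): FL=S FR=W RL=S RR=W
after cmd 4 (t=23): FL=W FR=S RL=S RR=S


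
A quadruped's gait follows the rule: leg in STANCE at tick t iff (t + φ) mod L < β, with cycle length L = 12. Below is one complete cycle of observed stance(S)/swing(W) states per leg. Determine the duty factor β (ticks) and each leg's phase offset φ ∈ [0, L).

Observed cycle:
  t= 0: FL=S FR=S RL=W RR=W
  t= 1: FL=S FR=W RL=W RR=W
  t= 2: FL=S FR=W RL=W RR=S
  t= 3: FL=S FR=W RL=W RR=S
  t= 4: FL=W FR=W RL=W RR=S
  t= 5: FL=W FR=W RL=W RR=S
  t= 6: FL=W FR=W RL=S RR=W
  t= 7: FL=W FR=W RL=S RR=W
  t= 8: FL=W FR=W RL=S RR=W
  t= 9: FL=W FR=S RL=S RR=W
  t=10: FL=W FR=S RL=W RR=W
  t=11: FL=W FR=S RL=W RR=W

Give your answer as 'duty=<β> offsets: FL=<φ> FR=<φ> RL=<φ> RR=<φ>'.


duty β = stance ticks per leg = 4
FL: stance ticks = 4; W→S at t=0 → φ=0
FR: stance ticks = 4; W→S at t=9 → φ=3
RL: stance ticks = 4; W→S at t=6 → φ=6
RR: stance ticks = 4; W→S at t=2 → φ=10

duty=4 offsets: FL=0 FR=3 RL=6 RR=10


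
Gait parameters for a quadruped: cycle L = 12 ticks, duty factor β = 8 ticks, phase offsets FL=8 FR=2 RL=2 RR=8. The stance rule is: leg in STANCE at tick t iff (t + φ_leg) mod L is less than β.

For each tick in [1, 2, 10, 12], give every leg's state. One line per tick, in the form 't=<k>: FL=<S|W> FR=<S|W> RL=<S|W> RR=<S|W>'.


t=1: phase=(9,3,3,9) vs β=8 → FL=W FR=S RL=S RR=W
t=2: phase=(10,4,4,10) vs β=8 → FL=W FR=S RL=S RR=W
t=10: phase=(6,0,0,6) vs β=8 → FL=S FR=S RL=S RR=S
t=12: phase=(8,2,2,8) vs β=8 → FL=W FR=S RL=S RR=W

t=1: FL=W FR=S RL=S RR=W
t=2: FL=W FR=S RL=S RR=W
t=10: FL=S FR=S RL=S RR=S
t=12: FL=W FR=S RL=S RR=W


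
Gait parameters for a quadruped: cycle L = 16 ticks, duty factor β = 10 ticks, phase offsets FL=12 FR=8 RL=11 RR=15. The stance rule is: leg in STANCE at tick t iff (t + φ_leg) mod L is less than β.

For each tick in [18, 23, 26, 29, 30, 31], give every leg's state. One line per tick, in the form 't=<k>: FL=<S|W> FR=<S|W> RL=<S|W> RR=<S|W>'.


t=18: FL=W FR=W RL=W RR=S
t=23: FL=S FR=W RL=S RR=S
t=26: FL=S FR=S RL=S RR=S
t=29: FL=S FR=S RL=S RR=W
t=30: FL=W FR=S RL=S RR=W
t=31: FL=W FR=S RL=W RR=W

t=18: phase=(14,10,13,1) vs β=10 → FL=W FR=W RL=W RR=S
t=23: phase=(3,15,2,6) vs β=10 → FL=S FR=W RL=S RR=S
t=26: phase=(6,2,5,9) vs β=10 → FL=S FR=S RL=S RR=S
t=29: phase=(9,5,8,12) vs β=10 → FL=S FR=S RL=S RR=W
t=30: phase=(10,6,9,13) vs β=10 → FL=W FR=S RL=S RR=W
t=31: phase=(11,7,10,14) vs β=10 → FL=W FR=S RL=W RR=W


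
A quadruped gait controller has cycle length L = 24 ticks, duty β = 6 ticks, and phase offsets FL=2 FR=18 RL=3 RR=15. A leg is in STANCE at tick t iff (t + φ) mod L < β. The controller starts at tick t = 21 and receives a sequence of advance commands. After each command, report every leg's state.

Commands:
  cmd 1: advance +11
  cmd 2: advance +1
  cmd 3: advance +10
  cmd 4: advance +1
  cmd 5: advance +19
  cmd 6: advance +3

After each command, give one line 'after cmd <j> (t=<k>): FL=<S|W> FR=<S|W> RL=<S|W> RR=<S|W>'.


after cmd 1 (t=32): FL=W FR=S RL=W RR=W
after cmd 2 (t=33): FL=W FR=S RL=W RR=S
after cmd 3 (t=43): FL=W FR=W RL=W RR=W
after cmd 4 (t=44): FL=W FR=W RL=W RR=W
after cmd 5 (t=63): FL=W FR=W RL=W RR=W
after cmd 6 (t=66): FL=W FR=W RL=W RR=W

start t=21: FL=W FR=W RL=S RR=W
cmd 1: advance +11 → t=32, phase=(10,2,11,23) → FL=W FR=S RL=W RR=W
cmd 2: advance +1 → t=33, phase=(11,3,12,0) → FL=W FR=S RL=W RR=S
cmd 3: advance +10 → t=43, phase=(21,13,22,10) → FL=W FR=W RL=W RR=W
cmd 4: advance +1 → t=44, phase=(22,14,23,11) → FL=W FR=W RL=W RR=W
cmd 5: advance +19 → t=63, phase=(17,9,18,6) → FL=W FR=W RL=W RR=W
cmd 6: advance +3 → t=66, phase=(20,12,21,9) → FL=W FR=W RL=W RR=W


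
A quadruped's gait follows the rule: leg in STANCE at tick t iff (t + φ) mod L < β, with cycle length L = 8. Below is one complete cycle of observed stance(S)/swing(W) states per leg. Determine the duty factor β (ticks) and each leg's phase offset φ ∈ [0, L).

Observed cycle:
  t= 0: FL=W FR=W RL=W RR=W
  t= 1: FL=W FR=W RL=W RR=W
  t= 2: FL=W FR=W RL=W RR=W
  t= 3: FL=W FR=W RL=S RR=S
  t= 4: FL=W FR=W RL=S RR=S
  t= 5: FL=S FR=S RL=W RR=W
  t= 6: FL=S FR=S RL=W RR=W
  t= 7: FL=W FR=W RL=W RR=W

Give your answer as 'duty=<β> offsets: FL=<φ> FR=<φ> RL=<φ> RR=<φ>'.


duty=2 offsets: FL=3 FR=3 RL=5 RR=5

duty β = stance ticks per leg = 2
FL: stance ticks = 2; W→S at t=5 → φ=3
FR: stance ticks = 2; W→S at t=5 → φ=3
RL: stance ticks = 2; W→S at t=3 → φ=5
RR: stance ticks = 2; W→S at t=3 → φ=5


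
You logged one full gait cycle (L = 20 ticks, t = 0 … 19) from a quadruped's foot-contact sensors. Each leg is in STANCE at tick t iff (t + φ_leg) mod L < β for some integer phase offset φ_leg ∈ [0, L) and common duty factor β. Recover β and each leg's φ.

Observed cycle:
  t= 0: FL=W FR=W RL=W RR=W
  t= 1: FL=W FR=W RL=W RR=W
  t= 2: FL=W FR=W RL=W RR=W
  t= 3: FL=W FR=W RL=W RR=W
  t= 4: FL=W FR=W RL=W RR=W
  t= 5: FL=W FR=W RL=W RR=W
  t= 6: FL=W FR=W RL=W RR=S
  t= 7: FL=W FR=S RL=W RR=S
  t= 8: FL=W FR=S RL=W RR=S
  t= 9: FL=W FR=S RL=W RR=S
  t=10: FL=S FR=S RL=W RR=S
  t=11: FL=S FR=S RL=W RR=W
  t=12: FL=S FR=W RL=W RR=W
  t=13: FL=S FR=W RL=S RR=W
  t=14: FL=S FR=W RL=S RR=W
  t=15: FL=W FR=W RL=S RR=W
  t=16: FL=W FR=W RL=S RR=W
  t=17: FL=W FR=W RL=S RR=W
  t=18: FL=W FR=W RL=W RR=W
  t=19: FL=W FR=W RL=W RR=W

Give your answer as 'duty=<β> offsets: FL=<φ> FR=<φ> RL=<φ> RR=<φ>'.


duty β = stance ticks per leg = 5
FL: stance ticks = 5; W→S at t=10 → φ=10
FR: stance ticks = 5; W→S at t=7 → φ=13
RL: stance ticks = 5; W→S at t=13 → φ=7
RR: stance ticks = 5; W→S at t=6 → φ=14

duty=5 offsets: FL=10 FR=13 RL=7 RR=14


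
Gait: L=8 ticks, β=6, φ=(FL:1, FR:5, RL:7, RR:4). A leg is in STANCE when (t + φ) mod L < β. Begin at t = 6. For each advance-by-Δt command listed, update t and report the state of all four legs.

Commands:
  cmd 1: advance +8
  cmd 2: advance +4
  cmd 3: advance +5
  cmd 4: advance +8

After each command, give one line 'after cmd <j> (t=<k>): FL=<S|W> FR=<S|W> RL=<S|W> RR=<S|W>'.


start t=6: FL=W FR=S RL=S RR=S
cmd 1: advance +8 → t=14, phase=(7,3,5,2) → FL=W FR=S RL=S RR=S
cmd 2: advance +4 → t=18, phase=(3,7,1,6) → FL=S FR=W RL=S RR=W
cmd 3: advance +5 → t=23, phase=(0,4,6,3) → FL=S FR=S RL=W RR=S
cmd 4: advance +8 → t=31, phase=(0,4,6,3) → FL=S FR=S RL=W RR=S

after cmd 1 (t=14): FL=W FR=S RL=S RR=S
after cmd 2 (t=18): FL=S FR=W RL=S RR=W
after cmd 3 (t=23): FL=S FR=S RL=W RR=S
after cmd 4 (t=31): FL=S FR=S RL=W RR=S


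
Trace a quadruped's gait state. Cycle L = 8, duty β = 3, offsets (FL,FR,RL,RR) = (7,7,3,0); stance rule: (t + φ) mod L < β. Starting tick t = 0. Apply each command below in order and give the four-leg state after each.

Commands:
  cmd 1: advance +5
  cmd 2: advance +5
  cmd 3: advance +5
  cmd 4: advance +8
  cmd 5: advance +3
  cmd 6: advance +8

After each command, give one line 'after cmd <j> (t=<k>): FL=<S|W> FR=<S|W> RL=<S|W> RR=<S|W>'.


after cmd 1 (t=5): FL=W FR=W RL=S RR=W
after cmd 2 (t=10): FL=S FR=S RL=W RR=S
after cmd 3 (t=15): FL=W FR=W RL=S RR=W
after cmd 4 (t=23): FL=W FR=W RL=S RR=W
after cmd 5 (t=26): FL=S FR=S RL=W RR=S
after cmd 6 (t=34): FL=S FR=S RL=W RR=S

start t=0: FL=W FR=W RL=W RR=S
cmd 1: advance +5 → t=5, phase=(4,4,0,5) → FL=W FR=W RL=S RR=W
cmd 2: advance +5 → t=10, phase=(1,1,5,2) → FL=S FR=S RL=W RR=S
cmd 3: advance +5 → t=15, phase=(6,6,2,7) → FL=W FR=W RL=S RR=W
cmd 4: advance +8 → t=23, phase=(6,6,2,7) → FL=W FR=W RL=S RR=W
cmd 5: advance +3 → t=26, phase=(1,1,5,2) → FL=S FR=S RL=W RR=S
cmd 6: advance +8 → t=34, phase=(1,1,5,2) → FL=S FR=S RL=W RR=S


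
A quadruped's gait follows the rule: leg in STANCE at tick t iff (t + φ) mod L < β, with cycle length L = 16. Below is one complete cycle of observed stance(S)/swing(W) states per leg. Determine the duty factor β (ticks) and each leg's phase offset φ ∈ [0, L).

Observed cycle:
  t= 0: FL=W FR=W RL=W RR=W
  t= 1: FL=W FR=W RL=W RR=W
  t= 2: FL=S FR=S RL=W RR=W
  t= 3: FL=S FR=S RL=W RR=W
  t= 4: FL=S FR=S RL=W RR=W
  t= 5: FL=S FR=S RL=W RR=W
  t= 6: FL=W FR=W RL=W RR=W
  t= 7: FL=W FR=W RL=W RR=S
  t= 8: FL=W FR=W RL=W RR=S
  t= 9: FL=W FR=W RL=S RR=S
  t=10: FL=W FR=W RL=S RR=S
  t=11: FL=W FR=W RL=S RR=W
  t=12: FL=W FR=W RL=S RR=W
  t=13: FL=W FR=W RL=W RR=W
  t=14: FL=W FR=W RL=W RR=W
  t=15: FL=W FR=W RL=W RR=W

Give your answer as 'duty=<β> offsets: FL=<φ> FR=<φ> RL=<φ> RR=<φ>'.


duty=4 offsets: FL=14 FR=14 RL=7 RR=9

duty β = stance ticks per leg = 4
FL: stance ticks = 4; W→S at t=2 → φ=14
FR: stance ticks = 4; W→S at t=2 → φ=14
RL: stance ticks = 4; W→S at t=9 → φ=7
RR: stance ticks = 4; W→S at t=7 → φ=9


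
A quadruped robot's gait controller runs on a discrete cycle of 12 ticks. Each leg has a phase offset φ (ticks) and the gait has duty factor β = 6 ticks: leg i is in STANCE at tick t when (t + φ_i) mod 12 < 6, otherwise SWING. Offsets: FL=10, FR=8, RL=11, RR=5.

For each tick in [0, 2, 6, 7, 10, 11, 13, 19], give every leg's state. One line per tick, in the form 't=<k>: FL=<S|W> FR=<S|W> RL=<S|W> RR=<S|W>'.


t=0: FL=W FR=W RL=W RR=S
t=2: FL=S FR=W RL=S RR=W
t=6: FL=S FR=S RL=S RR=W
t=7: FL=S FR=S RL=W RR=S
t=10: FL=W FR=W RL=W RR=S
t=11: FL=W FR=W RL=W RR=S
t=13: FL=W FR=W RL=S RR=W
t=19: FL=S FR=S RL=W RR=S

t=0: phase=(10,8,11,5) vs β=6 → FL=W FR=W RL=W RR=S
t=2: phase=(0,10,1,7) vs β=6 → FL=S FR=W RL=S RR=W
t=6: phase=(4,2,5,11) vs β=6 → FL=S FR=S RL=S RR=W
t=7: phase=(5,3,6,0) vs β=6 → FL=S FR=S RL=W RR=S
t=10: phase=(8,6,9,3) vs β=6 → FL=W FR=W RL=W RR=S
t=11: phase=(9,7,10,4) vs β=6 → FL=W FR=W RL=W RR=S
t=13: phase=(11,9,0,6) vs β=6 → FL=W FR=W RL=S RR=W
t=19: phase=(5,3,6,0) vs β=6 → FL=S FR=S RL=W RR=S


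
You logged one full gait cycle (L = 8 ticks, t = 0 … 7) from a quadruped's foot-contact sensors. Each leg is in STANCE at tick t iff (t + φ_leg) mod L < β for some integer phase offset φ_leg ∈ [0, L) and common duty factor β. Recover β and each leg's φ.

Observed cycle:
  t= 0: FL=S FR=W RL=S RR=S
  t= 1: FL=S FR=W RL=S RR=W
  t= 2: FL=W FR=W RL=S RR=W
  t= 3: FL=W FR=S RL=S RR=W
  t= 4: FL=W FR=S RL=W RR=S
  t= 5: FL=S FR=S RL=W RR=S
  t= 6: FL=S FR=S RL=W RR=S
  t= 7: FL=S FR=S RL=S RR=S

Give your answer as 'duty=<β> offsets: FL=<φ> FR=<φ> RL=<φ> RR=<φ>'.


duty=5 offsets: FL=3 FR=5 RL=1 RR=4

duty β = stance ticks per leg = 5
FL: stance ticks = 5; W→S at t=5 → φ=3
FR: stance ticks = 5; W→S at t=3 → φ=5
RL: stance ticks = 5; W→S at t=7 → φ=1
RR: stance ticks = 5; W→S at t=4 → φ=4


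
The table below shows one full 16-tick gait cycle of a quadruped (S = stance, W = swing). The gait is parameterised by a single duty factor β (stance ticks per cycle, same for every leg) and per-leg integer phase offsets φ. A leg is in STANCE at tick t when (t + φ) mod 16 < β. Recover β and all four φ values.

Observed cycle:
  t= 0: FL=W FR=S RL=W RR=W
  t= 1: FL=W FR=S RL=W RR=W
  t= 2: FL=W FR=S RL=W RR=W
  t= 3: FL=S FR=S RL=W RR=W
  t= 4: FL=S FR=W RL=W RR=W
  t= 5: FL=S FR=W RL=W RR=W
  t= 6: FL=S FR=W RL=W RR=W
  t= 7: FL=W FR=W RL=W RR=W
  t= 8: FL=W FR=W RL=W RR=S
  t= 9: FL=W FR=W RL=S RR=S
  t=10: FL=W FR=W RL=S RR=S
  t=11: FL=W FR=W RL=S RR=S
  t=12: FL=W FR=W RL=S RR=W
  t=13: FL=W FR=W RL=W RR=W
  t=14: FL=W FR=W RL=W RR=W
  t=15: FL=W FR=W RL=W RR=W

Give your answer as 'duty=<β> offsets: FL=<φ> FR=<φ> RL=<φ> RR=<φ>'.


duty=4 offsets: FL=13 FR=0 RL=7 RR=8

duty β = stance ticks per leg = 4
FL: stance ticks = 4; W→S at t=3 → φ=13
FR: stance ticks = 4; W→S at t=0 → φ=0
RL: stance ticks = 4; W→S at t=9 → φ=7
RR: stance ticks = 4; W→S at t=8 → φ=8


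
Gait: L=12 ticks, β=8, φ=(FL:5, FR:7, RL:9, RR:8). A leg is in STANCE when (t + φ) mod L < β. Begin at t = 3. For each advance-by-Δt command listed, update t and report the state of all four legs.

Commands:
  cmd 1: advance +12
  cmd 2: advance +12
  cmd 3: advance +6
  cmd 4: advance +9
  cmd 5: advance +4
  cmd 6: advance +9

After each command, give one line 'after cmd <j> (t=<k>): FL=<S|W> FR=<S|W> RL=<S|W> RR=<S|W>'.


start t=3: FL=W FR=W RL=S RR=W
cmd 1: advance +12 → t=15, phase=(8,10,0,11) → FL=W FR=W RL=S RR=W
cmd 2: advance +12 → t=27, phase=(8,10,0,11) → FL=W FR=W RL=S RR=W
cmd 3: advance +6 → t=33, phase=(2,4,6,5) → FL=S FR=S RL=S RR=S
cmd 4: advance +9 → t=42, phase=(11,1,3,2) → FL=W FR=S RL=S RR=S
cmd 5: advance +4 → t=46, phase=(3,5,7,6) → FL=S FR=S RL=S RR=S
cmd 6: advance +9 → t=55, phase=(0,2,4,3) → FL=S FR=S RL=S RR=S

after cmd 1 (t=15): FL=W FR=W RL=S RR=W
after cmd 2 (t=27): FL=W FR=W RL=S RR=W
after cmd 3 (t=33): FL=S FR=S RL=S RR=S
after cmd 4 (t=42): FL=W FR=S RL=S RR=S
after cmd 5 (t=46): FL=S FR=S RL=S RR=S
after cmd 6 (t=55): FL=S FR=S RL=S RR=S


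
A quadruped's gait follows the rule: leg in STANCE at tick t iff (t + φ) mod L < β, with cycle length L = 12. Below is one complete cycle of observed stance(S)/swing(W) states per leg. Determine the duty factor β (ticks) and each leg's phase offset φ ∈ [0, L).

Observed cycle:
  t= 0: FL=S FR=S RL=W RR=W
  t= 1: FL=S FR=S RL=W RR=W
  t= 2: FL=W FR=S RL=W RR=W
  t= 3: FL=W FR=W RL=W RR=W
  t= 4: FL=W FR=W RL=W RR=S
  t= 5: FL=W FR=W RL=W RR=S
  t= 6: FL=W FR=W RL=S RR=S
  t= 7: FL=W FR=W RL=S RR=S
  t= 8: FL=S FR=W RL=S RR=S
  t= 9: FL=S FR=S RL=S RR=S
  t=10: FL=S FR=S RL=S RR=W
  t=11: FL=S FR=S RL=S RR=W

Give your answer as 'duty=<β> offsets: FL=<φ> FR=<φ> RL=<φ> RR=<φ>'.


duty β = stance ticks per leg = 6
FL: stance ticks = 6; W→S at t=8 → φ=4
FR: stance ticks = 6; W→S at t=9 → φ=3
RL: stance ticks = 6; W→S at t=6 → φ=6
RR: stance ticks = 6; W→S at t=4 → φ=8

duty=6 offsets: FL=4 FR=3 RL=6 RR=8


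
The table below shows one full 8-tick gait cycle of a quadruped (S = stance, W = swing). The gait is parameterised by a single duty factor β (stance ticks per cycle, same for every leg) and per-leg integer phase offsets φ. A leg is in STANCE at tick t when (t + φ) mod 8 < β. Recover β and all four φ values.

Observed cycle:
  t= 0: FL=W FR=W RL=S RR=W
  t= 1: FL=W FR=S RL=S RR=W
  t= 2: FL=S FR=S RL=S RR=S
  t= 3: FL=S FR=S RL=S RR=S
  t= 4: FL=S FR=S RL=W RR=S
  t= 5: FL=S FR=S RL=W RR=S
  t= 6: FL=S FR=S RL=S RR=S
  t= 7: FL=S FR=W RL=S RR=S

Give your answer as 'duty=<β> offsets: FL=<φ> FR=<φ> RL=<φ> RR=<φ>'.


duty=6 offsets: FL=6 FR=7 RL=2 RR=6

duty β = stance ticks per leg = 6
FL: stance ticks = 6; W→S at t=2 → φ=6
FR: stance ticks = 6; W→S at t=1 → φ=7
RL: stance ticks = 6; W→S at t=6 → φ=2
RR: stance ticks = 6; W→S at t=2 → φ=6


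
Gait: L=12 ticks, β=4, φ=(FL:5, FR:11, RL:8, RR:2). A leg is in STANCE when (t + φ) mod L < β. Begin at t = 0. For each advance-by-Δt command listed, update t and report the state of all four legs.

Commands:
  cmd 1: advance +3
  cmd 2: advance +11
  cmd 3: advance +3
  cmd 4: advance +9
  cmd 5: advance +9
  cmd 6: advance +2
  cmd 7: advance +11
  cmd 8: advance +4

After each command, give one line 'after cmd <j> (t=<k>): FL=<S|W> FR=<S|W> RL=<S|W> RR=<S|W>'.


start t=0: FL=W FR=W RL=W RR=S
cmd 1: advance +3 → t=3, phase=(8,2,11,5) → FL=W FR=S RL=W RR=W
cmd 2: advance +11 → t=14, phase=(7,1,10,4) → FL=W FR=S RL=W RR=W
cmd 3: advance +3 → t=17, phase=(10,4,1,7) → FL=W FR=W RL=S RR=W
cmd 4: advance +9 → t=26, phase=(7,1,10,4) → FL=W FR=S RL=W RR=W
cmd 5: advance +9 → t=35, phase=(4,10,7,1) → FL=W FR=W RL=W RR=S
cmd 6: advance +2 → t=37, phase=(6,0,9,3) → FL=W FR=S RL=W RR=S
cmd 7: advance +11 → t=48, phase=(5,11,8,2) → FL=W FR=W RL=W RR=S
cmd 8: advance +4 → t=52, phase=(9,3,0,6) → FL=W FR=S RL=S RR=W

after cmd 1 (t=3): FL=W FR=S RL=W RR=W
after cmd 2 (t=14): FL=W FR=S RL=W RR=W
after cmd 3 (t=17): FL=W FR=W RL=S RR=W
after cmd 4 (t=26): FL=W FR=S RL=W RR=W
after cmd 5 (t=35): FL=W FR=W RL=W RR=S
after cmd 6 (t=37): FL=W FR=S RL=W RR=S
after cmd 7 (t=48): FL=W FR=W RL=W RR=S
after cmd 8 (t=52): FL=W FR=S RL=S RR=W


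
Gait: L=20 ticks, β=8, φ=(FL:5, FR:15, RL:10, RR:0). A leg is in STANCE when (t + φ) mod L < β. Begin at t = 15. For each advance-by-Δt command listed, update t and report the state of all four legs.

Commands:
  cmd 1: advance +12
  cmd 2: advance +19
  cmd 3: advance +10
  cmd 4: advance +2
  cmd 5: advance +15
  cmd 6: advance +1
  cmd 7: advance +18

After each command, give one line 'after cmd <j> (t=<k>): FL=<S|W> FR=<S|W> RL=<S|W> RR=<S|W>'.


start t=15: FL=S FR=W RL=S RR=W
cmd 1: advance +12 → t=27, phase=(12,2,17,7) → FL=W FR=S RL=W RR=S
cmd 2: advance +19 → t=46, phase=(11,1,16,6) → FL=W FR=S RL=W RR=S
cmd 3: advance +10 → t=56, phase=(1,11,6,16) → FL=S FR=W RL=S RR=W
cmd 4: advance +2 → t=58, phase=(3,13,8,18) → FL=S FR=W RL=W RR=W
cmd 5: advance +15 → t=73, phase=(18,8,3,13) → FL=W FR=W RL=S RR=W
cmd 6: advance +1 → t=74, phase=(19,9,4,14) → FL=W FR=W RL=S RR=W
cmd 7: advance +18 → t=92, phase=(17,7,2,12) → FL=W FR=S RL=S RR=W

after cmd 1 (t=27): FL=W FR=S RL=W RR=S
after cmd 2 (t=46): FL=W FR=S RL=W RR=S
after cmd 3 (t=56): FL=S FR=W RL=S RR=W
after cmd 4 (t=58): FL=S FR=W RL=W RR=W
after cmd 5 (t=73): FL=W FR=W RL=S RR=W
after cmd 6 (t=74): FL=W FR=W RL=S RR=W
after cmd 7 (t=92): FL=W FR=S RL=S RR=W


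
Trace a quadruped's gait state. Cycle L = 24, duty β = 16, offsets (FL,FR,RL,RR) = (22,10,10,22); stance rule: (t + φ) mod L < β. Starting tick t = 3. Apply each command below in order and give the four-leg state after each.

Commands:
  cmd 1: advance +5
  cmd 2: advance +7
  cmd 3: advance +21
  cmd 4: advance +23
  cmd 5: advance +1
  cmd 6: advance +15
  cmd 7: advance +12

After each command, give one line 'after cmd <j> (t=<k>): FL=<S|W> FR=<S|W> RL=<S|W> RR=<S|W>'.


start t=3: FL=S FR=S RL=S RR=S
cmd 1: advance +5 → t=8, phase=(6,18,18,6) → FL=S FR=W RL=W RR=S
cmd 2: advance +7 → t=15, phase=(13,1,1,13) → FL=S FR=S RL=S RR=S
cmd 3: advance +21 → t=36, phase=(10,22,22,10) → FL=S FR=W RL=W RR=S
cmd 4: advance +23 → t=59, phase=(9,21,21,9) → FL=S FR=W RL=W RR=S
cmd 5: advance +1 → t=60, phase=(10,22,22,10) → FL=S FR=W RL=W RR=S
cmd 6: advance +15 → t=75, phase=(1,13,13,1) → FL=S FR=S RL=S RR=S
cmd 7: advance +12 → t=87, phase=(13,1,1,13) → FL=S FR=S RL=S RR=S

after cmd 1 (t=8): FL=S FR=W RL=W RR=S
after cmd 2 (t=15): FL=S FR=S RL=S RR=S
after cmd 3 (t=36): FL=S FR=W RL=W RR=S
after cmd 4 (t=59): FL=S FR=W RL=W RR=S
after cmd 5 (t=60): FL=S FR=W RL=W RR=S
after cmd 6 (t=75): FL=S FR=S RL=S RR=S
after cmd 7 (t=87): FL=S FR=S RL=S RR=S


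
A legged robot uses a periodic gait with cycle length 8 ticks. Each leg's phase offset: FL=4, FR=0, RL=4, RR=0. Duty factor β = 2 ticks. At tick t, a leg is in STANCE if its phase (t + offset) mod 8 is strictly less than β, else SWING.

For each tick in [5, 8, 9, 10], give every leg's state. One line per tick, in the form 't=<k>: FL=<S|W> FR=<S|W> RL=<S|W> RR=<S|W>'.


t=5: phase=(1,5,1,5) vs β=2 → FL=S FR=W RL=S RR=W
t=8: phase=(4,0,4,0) vs β=2 → FL=W FR=S RL=W RR=S
t=9: phase=(5,1,5,1) vs β=2 → FL=W FR=S RL=W RR=S
t=10: phase=(6,2,6,2) vs β=2 → FL=W FR=W RL=W RR=W

t=5: FL=S FR=W RL=S RR=W
t=8: FL=W FR=S RL=W RR=S
t=9: FL=W FR=S RL=W RR=S
t=10: FL=W FR=W RL=W RR=W


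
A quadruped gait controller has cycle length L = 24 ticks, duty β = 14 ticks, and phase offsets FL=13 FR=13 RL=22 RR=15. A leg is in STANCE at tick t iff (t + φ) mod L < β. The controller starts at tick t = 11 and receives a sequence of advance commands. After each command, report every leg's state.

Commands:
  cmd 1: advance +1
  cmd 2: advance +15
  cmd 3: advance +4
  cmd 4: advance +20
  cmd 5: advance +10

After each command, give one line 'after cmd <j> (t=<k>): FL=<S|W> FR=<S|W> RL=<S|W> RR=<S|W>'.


start t=11: FL=S FR=S RL=S RR=S
cmd 1: advance +1 → t=12, phase=(1,1,10,3) → FL=S FR=S RL=S RR=S
cmd 2: advance +15 → t=27, phase=(16,16,1,18) → FL=W FR=W RL=S RR=W
cmd 3: advance +4 → t=31, phase=(20,20,5,22) → FL=W FR=W RL=S RR=W
cmd 4: advance +20 → t=51, phase=(16,16,1,18) → FL=W FR=W RL=S RR=W
cmd 5: advance +10 → t=61, phase=(2,2,11,4) → FL=S FR=S RL=S RR=S

after cmd 1 (t=12): FL=S FR=S RL=S RR=S
after cmd 2 (t=27): FL=W FR=W RL=S RR=W
after cmd 3 (t=31): FL=W FR=W RL=S RR=W
after cmd 4 (t=51): FL=W FR=W RL=S RR=W
after cmd 5 (t=61): FL=S FR=S RL=S RR=S


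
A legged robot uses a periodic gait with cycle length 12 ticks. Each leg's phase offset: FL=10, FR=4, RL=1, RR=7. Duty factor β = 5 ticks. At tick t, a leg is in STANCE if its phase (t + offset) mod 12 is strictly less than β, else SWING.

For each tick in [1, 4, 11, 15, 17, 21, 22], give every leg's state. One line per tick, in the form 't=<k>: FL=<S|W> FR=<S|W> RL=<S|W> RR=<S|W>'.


t=1: phase=(11,5,2,8) vs β=5 → FL=W FR=W RL=S RR=W
t=4: phase=(2,8,5,11) vs β=5 → FL=S FR=W RL=W RR=W
t=11: phase=(9,3,0,6) vs β=5 → FL=W FR=S RL=S RR=W
t=15: phase=(1,7,4,10) vs β=5 → FL=S FR=W RL=S RR=W
t=17: phase=(3,9,6,0) vs β=5 → FL=S FR=W RL=W RR=S
t=21: phase=(7,1,10,4) vs β=5 → FL=W FR=S RL=W RR=S
t=22: phase=(8,2,11,5) vs β=5 → FL=W FR=S RL=W RR=W

t=1: FL=W FR=W RL=S RR=W
t=4: FL=S FR=W RL=W RR=W
t=11: FL=W FR=S RL=S RR=W
t=15: FL=S FR=W RL=S RR=W
t=17: FL=S FR=W RL=W RR=S
t=21: FL=W FR=S RL=W RR=S
t=22: FL=W FR=S RL=W RR=W


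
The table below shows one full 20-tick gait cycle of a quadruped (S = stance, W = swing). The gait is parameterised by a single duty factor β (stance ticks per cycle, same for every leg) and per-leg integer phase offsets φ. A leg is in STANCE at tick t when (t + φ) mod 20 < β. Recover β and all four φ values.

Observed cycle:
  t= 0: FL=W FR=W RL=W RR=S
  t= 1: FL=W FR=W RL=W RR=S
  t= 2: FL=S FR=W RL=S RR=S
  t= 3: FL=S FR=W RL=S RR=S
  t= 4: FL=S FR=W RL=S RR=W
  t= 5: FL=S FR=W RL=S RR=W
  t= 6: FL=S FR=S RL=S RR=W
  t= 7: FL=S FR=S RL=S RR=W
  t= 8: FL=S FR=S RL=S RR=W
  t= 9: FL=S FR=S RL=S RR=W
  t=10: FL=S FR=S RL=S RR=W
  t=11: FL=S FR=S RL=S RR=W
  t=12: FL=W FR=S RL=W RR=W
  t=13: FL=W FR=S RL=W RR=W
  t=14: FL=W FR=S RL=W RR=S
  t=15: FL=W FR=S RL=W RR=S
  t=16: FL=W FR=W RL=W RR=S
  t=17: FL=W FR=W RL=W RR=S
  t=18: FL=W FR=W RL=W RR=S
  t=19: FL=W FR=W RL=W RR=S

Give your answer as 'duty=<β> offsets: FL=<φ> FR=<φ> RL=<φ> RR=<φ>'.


duty β = stance ticks per leg = 10
FL: stance ticks = 10; W→S at t=2 → φ=18
FR: stance ticks = 10; W→S at t=6 → φ=14
RL: stance ticks = 10; W→S at t=2 → φ=18
RR: stance ticks = 10; W→S at t=14 → φ=6

duty=10 offsets: FL=18 FR=14 RL=18 RR=6


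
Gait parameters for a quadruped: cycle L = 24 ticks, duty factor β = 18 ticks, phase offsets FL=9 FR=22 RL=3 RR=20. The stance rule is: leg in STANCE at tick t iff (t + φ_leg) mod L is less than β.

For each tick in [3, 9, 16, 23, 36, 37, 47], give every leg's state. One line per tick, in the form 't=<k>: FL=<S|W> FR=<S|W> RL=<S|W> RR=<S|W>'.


t=3: FL=S FR=S RL=S RR=W
t=9: FL=W FR=S RL=S RR=S
t=16: FL=S FR=S RL=W RR=S
t=23: FL=S FR=W RL=S RR=W
t=36: FL=W FR=S RL=S RR=S
t=37: FL=W FR=S RL=S RR=S
t=47: FL=S FR=W RL=S RR=W

t=3: phase=(12,1,6,23) vs β=18 → FL=S FR=S RL=S RR=W
t=9: phase=(18,7,12,5) vs β=18 → FL=W FR=S RL=S RR=S
t=16: phase=(1,14,19,12) vs β=18 → FL=S FR=S RL=W RR=S
t=23: phase=(8,21,2,19) vs β=18 → FL=S FR=W RL=S RR=W
t=36: phase=(21,10,15,8) vs β=18 → FL=W FR=S RL=S RR=S
t=37: phase=(22,11,16,9) vs β=18 → FL=W FR=S RL=S RR=S
t=47: phase=(8,21,2,19) vs β=18 → FL=S FR=W RL=S RR=W


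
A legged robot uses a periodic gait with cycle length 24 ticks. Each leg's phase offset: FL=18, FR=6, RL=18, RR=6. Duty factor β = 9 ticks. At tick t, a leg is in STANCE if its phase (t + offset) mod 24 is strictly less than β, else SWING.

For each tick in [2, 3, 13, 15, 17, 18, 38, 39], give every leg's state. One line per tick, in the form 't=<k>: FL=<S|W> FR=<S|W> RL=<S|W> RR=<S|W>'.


t=2: FL=W FR=S RL=W RR=S
t=3: FL=W FR=W RL=W RR=W
t=13: FL=S FR=W RL=S RR=W
t=15: FL=W FR=W RL=W RR=W
t=17: FL=W FR=W RL=W RR=W
t=18: FL=W FR=S RL=W RR=S
t=38: FL=S FR=W RL=S RR=W
t=39: FL=W FR=W RL=W RR=W

t=2: phase=(20,8,20,8) vs β=9 → FL=W FR=S RL=W RR=S
t=3: phase=(21,9,21,9) vs β=9 → FL=W FR=W RL=W RR=W
t=13: phase=(7,19,7,19) vs β=9 → FL=S FR=W RL=S RR=W
t=15: phase=(9,21,9,21) vs β=9 → FL=W FR=W RL=W RR=W
t=17: phase=(11,23,11,23) vs β=9 → FL=W FR=W RL=W RR=W
t=18: phase=(12,0,12,0) vs β=9 → FL=W FR=S RL=W RR=S
t=38: phase=(8,20,8,20) vs β=9 → FL=S FR=W RL=S RR=W
t=39: phase=(9,21,9,21) vs β=9 → FL=W FR=W RL=W RR=W


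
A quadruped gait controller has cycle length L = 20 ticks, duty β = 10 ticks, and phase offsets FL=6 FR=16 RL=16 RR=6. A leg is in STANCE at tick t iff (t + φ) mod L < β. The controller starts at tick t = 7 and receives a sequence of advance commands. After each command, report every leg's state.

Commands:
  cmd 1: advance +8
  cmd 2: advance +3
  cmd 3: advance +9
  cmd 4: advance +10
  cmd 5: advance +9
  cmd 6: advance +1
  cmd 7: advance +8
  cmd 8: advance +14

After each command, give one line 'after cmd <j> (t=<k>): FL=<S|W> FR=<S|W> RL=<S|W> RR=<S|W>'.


start t=7: FL=W FR=S RL=S RR=W
cmd 1: advance +8 → t=15, phase=(1,11,11,1) → FL=S FR=W RL=W RR=S
cmd 2: advance +3 → t=18, phase=(4,14,14,4) → FL=S FR=W RL=W RR=S
cmd 3: advance +9 → t=27, phase=(13,3,3,13) → FL=W FR=S RL=S RR=W
cmd 4: advance +10 → t=37, phase=(3,13,13,3) → FL=S FR=W RL=W RR=S
cmd 5: advance +9 → t=46, phase=(12,2,2,12) → FL=W FR=S RL=S RR=W
cmd 6: advance +1 → t=47, phase=(13,3,3,13) → FL=W FR=S RL=S RR=W
cmd 7: advance +8 → t=55, phase=(1,11,11,1) → FL=S FR=W RL=W RR=S
cmd 8: advance +14 → t=69, phase=(15,5,5,15) → FL=W FR=S RL=S RR=W

after cmd 1 (t=15): FL=S FR=W RL=W RR=S
after cmd 2 (t=18): FL=S FR=W RL=W RR=S
after cmd 3 (t=27): FL=W FR=S RL=S RR=W
after cmd 4 (t=37): FL=S FR=W RL=W RR=S
after cmd 5 (t=46): FL=W FR=S RL=S RR=W
after cmd 6 (t=47): FL=W FR=S RL=S RR=W
after cmd 7 (t=55): FL=S FR=W RL=W RR=S
after cmd 8 (t=69): FL=W FR=S RL=S RR=W


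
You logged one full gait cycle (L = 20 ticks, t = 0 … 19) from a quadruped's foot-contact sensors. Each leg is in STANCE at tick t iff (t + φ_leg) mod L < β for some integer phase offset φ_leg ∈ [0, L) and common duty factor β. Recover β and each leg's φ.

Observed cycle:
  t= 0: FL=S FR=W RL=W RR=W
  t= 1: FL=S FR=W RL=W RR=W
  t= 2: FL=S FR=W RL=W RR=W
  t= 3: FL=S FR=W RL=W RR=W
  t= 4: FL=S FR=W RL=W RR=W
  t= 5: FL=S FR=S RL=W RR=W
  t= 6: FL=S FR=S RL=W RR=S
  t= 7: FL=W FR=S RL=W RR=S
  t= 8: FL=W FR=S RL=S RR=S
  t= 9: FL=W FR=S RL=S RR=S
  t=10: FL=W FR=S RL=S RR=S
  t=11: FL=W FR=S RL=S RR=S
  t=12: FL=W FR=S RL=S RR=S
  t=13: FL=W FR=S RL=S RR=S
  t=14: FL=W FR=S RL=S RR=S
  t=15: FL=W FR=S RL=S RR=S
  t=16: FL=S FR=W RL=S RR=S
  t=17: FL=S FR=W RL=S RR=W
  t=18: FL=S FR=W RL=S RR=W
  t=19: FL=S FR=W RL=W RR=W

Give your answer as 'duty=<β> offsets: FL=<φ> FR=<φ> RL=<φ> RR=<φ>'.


duty β = stance ticks per leg = 11
FL: stance ticks = 11; W→S at t=16 → φ=4
FR: stance ticks = 11; W→S at t=5 → φ=15
RL: stance ticks = 11; W→S at t=8 → φ=12
RR: stance ticks = 11; W→S at t=6 → φ=14

duty=11 offsets: FL=4 FR=15 RL=12 RR=14


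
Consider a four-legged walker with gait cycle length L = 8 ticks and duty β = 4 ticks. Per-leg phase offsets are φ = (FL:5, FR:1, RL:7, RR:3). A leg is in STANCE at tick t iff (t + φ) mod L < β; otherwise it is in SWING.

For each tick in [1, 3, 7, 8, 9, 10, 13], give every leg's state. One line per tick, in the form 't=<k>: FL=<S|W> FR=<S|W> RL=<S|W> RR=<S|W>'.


t=1: FL=W FR=S RL=S RR=W
t=3: FL=S FR=W RL=S RR=W
t=7: FL=W FR=S RL=W RR=S
t=8: FL=W FR=S RL=W RR=S
t=9: FL=W FR=S RL=S RR=W
t=10: FL=W FR=S RL=S RR=W
t=13: FL=S FR=W RL=W RR=S

t=1: phase=(6,2,0,4) vs β=4 → FL=W FR=S RL=S RR=W
t=3: phase=(0,4,2,6) vs β=4 → FL=S FR=W RL=S RR=W
t=7: phase=(4,0,6,2) vs β=4 → FL=W FR=S RL=W RR=S
t=8: phase=(5,1,7,3) vs β=4 → FL=W FR=S RL=W RR=S
t=9: phase=(6,2,0,4) vs β=4 → FL=W FR=S RL=S RR=W
t=10: phase=(7,3,1,5) vs β=4 → FL=W FR=S RL=S RR=W
t=13: phase=(2,6,4,0) vs β=4 → FL=S FR=W RL=W RR=S


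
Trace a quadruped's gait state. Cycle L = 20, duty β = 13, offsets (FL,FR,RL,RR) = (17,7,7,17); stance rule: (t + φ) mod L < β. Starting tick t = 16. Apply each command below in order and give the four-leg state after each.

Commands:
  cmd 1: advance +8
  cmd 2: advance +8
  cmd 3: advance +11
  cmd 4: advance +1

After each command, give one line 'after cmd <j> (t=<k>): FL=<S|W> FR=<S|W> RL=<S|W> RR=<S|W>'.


start t=16: FL=W FR=S RL=S RR=W
cmd 1: advance +8 → t=24, phase=(1,11,11,1) → FL=S FR=S RL=S RR=S
cmd 2: advance +8 → t=32, phase=(9,19,19,9) → FL=S FR=W RL=W RR=S
cmd 3: advance +11 → t=43, phase=(0,10,10,0) → FL=S FR=S RL=S RR=S
cmd 4: advance +1 → t=44, phase=(1,11,11,1) → FL=S FR=S RL=S RR=S

after cmd 1 (t=24): FL=S FR=S RL=S RR=S
after cmd 2 (t=32): FL=S FR=W RL=W RR=S
after cmd 3 (t=43): FL=S FR=S RL=S RR=S
after cmd 4 (t=44): FL=S FR=S RL=S RR=S


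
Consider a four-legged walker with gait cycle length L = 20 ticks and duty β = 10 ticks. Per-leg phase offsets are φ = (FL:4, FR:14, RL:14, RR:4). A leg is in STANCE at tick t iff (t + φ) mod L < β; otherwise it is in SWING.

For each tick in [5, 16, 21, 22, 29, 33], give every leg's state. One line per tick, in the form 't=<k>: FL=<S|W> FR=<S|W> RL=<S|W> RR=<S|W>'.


t=5: phase=(9,19,19,9) vs β=10 → FL=S FR=W RL=W RR=S
t=16: phase=(0,10,10,0) vs β=10 → FL=S FR=W RL=W RR=S
t=21: phase=(5,15,15,5) vs β=10 → FL=S FR=W RL=W RR=S
t=22: phase=(6,16,16,6) vs β=10 → FL=S FR=W RL=W RR=S
t=29: phase=(13,3,3,13) vs β=10 → FL=W FR=S RL=S RR=W
t=33: phase=(17,7,7,17) vs β=10 → FL=W FR=S RL=S RR=W

t=5: FL=S FR=W RL=W RR=S
t=16: FL=S FR=W RL=W RR=S
t=21: FL=S FR=W RL=W RR=S
t=22: FL=S FR=W RL=W RR=S
t=29: FL=W FR=S RL=S RR=W
t=33: FL=W FR=S RL=S RR=W


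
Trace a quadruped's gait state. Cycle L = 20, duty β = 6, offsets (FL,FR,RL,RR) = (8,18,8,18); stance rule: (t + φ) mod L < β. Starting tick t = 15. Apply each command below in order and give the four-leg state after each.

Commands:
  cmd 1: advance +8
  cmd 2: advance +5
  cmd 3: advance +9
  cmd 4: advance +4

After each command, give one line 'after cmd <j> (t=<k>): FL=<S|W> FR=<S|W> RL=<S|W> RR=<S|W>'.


start t=15: FL=S FR=W RL=S RR=W
cmd 1: advance +8 → t=23, phase=(11,1,11,1) → FL=W FR=S RL=W RR=S
cmd 2: advance +5 → t=28, phase=(16,6,16,6) → FL=W FR=W RL=W RR=W
cmd 3: advance +9 → t=37, phase=(5,15,5,15) → FL=S FR=W RL=S RR=W
cmd 4: advance +4 → t=41, phase=(9,19,9,19) → FL=W FR=W RL=W RR=W

after cmd 1 (t=23): FL=W FR=S RL=W RR=S
after cmd 2 (t=28): FL=W FR=W RL=W RR=W
after cmd 3 (t=37): FL=S FR=W RL=S RR=W
after cmd 4 (t=41): FL=W FR=W RL=W RR=W
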